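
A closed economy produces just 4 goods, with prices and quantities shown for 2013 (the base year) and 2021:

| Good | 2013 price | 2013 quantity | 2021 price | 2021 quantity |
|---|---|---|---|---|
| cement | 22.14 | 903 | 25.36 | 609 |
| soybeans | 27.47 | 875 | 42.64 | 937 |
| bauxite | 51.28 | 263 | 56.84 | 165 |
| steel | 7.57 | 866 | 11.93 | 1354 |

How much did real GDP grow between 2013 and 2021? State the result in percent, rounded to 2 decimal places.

-9.58%

Real GDP 2013 = Nominal GDP 2013 = 22.14·903 + 27.47·875 + 51.28·263 + 7.57·866 = 64070.93.
Real GDP 2021 (at 2013 prices) = 22.14·609 + 27.47·937 + 51.28·165 + 7.57·1354 = 57933.63.
Real growth = 57933.63/64070.93 − 1 = -0.0958.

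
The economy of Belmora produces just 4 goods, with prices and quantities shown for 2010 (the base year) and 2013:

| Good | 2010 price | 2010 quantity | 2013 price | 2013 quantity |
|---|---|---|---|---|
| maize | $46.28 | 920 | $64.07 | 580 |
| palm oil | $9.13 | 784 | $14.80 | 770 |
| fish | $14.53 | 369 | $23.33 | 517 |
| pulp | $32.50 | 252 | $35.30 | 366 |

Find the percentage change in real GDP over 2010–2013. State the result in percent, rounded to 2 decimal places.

-15.81%

Real GDP 2010 = Nominal GDP 2010 = 46.28·920 + 9.13·784 + 14.53·369 + 32.50·252 = 63287.09.
Real GDP 2013 (at 2010 prices) = 46.28·580 + 9.13·770 + 14.53·517 + 32.50·366 = 53279.51.
Real growth = 53279.51/63287.09 − 1 = -0.1581.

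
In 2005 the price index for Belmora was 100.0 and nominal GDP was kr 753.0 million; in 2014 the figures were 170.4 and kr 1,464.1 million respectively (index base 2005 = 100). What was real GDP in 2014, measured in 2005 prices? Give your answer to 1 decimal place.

kr 859.2 million

Real GDP = Nominal / (price index/100) = 1464.1 / 1.704 = 859.21.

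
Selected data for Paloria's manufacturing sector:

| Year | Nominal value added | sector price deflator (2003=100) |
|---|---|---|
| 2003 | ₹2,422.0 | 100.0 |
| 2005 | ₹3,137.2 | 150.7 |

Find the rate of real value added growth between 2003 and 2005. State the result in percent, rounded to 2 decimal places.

-14.05%

Real value added 2003 = 2422.0 / 1.000 = 2422.00.
Real value added 2005 = 3137.2 / 1.507 = 2081.75.
Real growth = 2081.75 / 2422.00 − 1 = -0.1405.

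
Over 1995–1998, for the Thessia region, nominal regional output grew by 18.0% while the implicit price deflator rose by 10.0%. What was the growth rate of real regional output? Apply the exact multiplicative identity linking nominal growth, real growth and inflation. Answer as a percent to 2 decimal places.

(1 + g_nom) = (1 + g_real)(1 + π), so g_real = 1.1800 / 1.1000 − 1 = 0.07273.

7.27%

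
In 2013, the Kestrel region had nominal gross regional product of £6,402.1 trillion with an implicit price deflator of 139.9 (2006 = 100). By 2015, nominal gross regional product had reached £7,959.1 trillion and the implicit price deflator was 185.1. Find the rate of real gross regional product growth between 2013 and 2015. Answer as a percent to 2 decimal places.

-6.04%

Real gross regional product 2013 = 6402.1 / 1.399 = 4576.20.
Real gross regional product 2015 = 7959.1 / 1.851 = 4299.89.
Real growth = 4299.89 / 4576.20 − 1 = -0.0604.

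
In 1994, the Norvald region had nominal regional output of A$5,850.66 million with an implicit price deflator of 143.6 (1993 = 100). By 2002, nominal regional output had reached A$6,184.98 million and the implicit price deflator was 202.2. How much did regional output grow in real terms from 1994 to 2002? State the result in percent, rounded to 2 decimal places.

-24.92%

Real regional output 1994 = 5850.66 / 1.436 = 4074.28.
Real regional output 2002 = 6184.98 / 2.022 = 3058.84.
Real growth = 3058.84 / 4074.28 − 1 = -0.2492.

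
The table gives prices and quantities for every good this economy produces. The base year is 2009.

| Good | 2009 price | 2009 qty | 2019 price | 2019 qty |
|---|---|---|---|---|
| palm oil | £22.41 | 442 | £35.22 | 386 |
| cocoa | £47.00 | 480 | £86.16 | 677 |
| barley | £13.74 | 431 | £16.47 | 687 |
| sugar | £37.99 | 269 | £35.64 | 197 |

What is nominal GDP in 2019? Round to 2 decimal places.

Nominal GDP 2019 = Σ (p_2019 × q_2019) = 35.22·386 + 86.16·677 + 16.47·687 + 35.64·197 = 90261.21.

£90261.21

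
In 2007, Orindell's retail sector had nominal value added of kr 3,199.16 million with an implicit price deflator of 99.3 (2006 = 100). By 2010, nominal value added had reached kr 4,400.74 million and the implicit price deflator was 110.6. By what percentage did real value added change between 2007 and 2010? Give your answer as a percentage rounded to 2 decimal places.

23.50%

Deflate each year: 2007 → 3199.16/0.993 = 3221.71; 2010 → 4400.74/1.106 = 3978.97.
So real value added changed by 3978.97/3221.71 − 1 = 0.2350, i.e. 23.50%.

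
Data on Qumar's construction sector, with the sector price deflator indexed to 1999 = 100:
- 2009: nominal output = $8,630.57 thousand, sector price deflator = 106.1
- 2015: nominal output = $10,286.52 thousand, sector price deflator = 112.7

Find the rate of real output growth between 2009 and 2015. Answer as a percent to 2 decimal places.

12.21%

Real output 2009 = 8630.57 / 1.061 = 8134.37.
Real output 2015 = 10286.52 / 1.127 = 9127.35.
Real growth = 9127.35 / 8134.37 − 1 = 0.1221.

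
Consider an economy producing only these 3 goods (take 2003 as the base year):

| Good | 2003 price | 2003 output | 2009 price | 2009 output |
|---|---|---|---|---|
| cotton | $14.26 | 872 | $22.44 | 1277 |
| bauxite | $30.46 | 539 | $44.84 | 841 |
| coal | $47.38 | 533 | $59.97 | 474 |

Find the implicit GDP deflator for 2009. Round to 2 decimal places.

Nominal GDP 2009 = 22.44·1277 + 44.84·841 + 59.97·474 = 94792.10.
Real GDP 2009 (at 2003 prices) = 14.26·1277 + 30.46·841 + 47.38·474 = 66285.00.
Deflator = Nominal/Real × 100 = 94792.10/66285.00 × 100 = 143.007.

143.01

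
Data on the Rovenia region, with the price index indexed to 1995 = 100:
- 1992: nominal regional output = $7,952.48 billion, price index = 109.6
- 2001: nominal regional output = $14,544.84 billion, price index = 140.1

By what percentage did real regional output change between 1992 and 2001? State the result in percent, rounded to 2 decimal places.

Real regional output 1992 = 7952.48 / 1.096 = 7255.91.
Real regional output 2001 = 14544.84 / 1.401 = 10381.76.
Real growth = 10381.76 / 7255.91 − 1 = 0.4308.

43.08%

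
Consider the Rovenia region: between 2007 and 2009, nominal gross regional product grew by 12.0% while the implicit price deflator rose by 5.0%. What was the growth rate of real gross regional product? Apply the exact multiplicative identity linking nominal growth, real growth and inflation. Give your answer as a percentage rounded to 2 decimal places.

(1 + g_nom) = (1 + g_real)(1 + π), so g_real = 1.1200 / 1.0500 − 1 = 0.06667.

6.67%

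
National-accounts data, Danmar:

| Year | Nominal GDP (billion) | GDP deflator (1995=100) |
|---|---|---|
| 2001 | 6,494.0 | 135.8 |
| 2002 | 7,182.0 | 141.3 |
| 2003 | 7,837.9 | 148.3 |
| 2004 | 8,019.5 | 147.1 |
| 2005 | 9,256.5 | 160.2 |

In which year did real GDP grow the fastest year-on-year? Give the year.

2002

2002: real = 7182.0/1.413 = 5082.80; growth vs 2001 (4782.03) = 6.29%.
2003: real = 7837.9/1.483 = 5285.17; growth vs 2002 (5082.80) = 3.98%.
2004: real = 8019.5/1.471 = 5451.73; growth vs 2003 (5285.17) = 3.15%.
2005: real = 9256.5/1.602 = 5778.09; growth vs 2004 (5451.73) = 5.99%.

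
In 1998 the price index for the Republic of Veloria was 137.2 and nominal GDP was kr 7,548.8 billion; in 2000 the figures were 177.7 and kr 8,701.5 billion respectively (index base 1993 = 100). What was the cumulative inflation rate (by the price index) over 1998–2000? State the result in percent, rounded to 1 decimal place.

29.5%

Price-level change = 177.7 / 137.2 − 1 = 0.2952.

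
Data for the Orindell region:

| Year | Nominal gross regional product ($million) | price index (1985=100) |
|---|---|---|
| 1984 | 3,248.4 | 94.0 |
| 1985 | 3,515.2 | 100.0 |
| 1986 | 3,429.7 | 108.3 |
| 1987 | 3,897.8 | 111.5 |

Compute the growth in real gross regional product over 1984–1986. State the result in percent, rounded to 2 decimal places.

-8.36%

Real gross regional product 1984 = 3248.4/0.940 = 3455.74.
Real gross regional product 1986 = 3429.7/1.083 = 3166.85.
Change = 3166.85/3455.74 − 1 = -0.0836.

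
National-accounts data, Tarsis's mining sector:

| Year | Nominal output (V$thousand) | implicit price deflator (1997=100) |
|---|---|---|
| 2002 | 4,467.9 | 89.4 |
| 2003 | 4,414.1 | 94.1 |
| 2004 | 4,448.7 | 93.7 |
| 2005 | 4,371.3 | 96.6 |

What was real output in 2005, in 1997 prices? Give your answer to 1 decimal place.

V$4,525.2 thousand

Real output 2005 = 4371.3 / 0.966 = 4525.16.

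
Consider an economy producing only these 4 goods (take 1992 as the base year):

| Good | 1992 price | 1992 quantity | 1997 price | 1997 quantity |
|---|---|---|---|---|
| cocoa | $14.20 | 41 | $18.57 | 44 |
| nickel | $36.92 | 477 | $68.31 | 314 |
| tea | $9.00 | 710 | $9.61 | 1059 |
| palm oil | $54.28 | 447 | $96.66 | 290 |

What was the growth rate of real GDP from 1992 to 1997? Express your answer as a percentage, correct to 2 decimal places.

-23.25%

Real GDP 1992 = Nominal GDP 1992 = 14.20·41 + 36.92·477 + 9.00·710 + 54.28·447 = 48846.20.
Real GDP 1997 (at 1992 prices) = 14.20·44 + 36.92·314 + 9.00·1059 + 54.28·290 = 37489.88.
Real growth = 37489.88/48846.20 − 1 = -0.2325.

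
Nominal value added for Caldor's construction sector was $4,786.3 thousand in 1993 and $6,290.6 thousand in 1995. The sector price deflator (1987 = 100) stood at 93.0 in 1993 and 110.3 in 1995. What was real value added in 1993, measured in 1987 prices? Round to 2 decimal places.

$5,146.56 thousand

Real value added = Nominal / (sector price deflator/100) = 4786.3 / 0.930 = 5146.56.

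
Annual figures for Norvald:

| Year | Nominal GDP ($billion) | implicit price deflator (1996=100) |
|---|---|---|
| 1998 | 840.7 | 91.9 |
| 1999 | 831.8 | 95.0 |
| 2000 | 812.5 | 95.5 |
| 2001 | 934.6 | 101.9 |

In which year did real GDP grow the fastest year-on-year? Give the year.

1999: real = 831.8/0.950 = 875.58; growth vs 1998 (914.80) = -4.29%.
2000: real = 812.5/0.955 = 850.79; growth vs 1999 (875.58) = -2.83%.
2001: real = 934.6/1.019 = 917.17; growth vs 2000 (850.79) = 7.80%.

2001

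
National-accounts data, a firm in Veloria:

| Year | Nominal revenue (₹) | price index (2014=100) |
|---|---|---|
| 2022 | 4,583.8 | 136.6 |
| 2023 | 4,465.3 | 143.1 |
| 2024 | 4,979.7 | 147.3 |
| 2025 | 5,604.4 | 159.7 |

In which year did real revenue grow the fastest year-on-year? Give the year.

2024

2023: real = 4465.3/1.431 = 3120.41; growth vs 2022 (3355.64) = -7.01%.
2024: real = 4979.7/1.473 = 3380.65; growth vs 2023 (3120.41) = 8.34%.
2025: real = 5604.4/1.597 = 3509.33; growth vs 2024 (3380.65) = 3.81%.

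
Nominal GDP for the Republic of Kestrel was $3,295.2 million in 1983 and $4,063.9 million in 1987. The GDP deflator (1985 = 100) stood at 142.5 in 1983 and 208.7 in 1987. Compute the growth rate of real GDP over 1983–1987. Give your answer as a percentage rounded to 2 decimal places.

-15.79%

Real GDP 1983 = 3295.2 / 1.425 = 2312.42.
Real GDP 1987 = 4063.9 / 2.087 = 1947.24.
Real growth = 1947.24 / 2312.42 − 1 = -0.1579.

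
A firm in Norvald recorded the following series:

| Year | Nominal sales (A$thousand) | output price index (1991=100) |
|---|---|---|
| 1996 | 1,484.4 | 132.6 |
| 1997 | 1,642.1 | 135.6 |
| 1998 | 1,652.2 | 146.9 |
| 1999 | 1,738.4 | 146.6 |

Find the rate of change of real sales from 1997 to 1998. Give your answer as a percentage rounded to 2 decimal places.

Real sales 1997 = 1642.1/1.356 = 1210.99.
Real sales 1998 = 1652.2/1.469 = 1124.71.
Change = 1124.71/1210.99 − 1 = -0.0712.

-7.12%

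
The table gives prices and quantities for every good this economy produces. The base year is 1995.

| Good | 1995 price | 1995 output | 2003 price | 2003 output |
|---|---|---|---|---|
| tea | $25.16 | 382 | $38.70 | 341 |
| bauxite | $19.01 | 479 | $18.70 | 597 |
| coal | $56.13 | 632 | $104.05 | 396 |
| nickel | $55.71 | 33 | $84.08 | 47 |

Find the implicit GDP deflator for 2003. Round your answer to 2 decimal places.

155.26

Nominal GDP 2003 = 38.70·341 + 18.70·597 + 104.05·396 + 84.08·47 = 69516.16.
Real GDP 2003 (at 1995 prices) = 25.16·341 + 19.01·597 + 56.13·396 + 55.71·47 = 44774.38.
Deflator = Nominal/Real × 100 = 69516.16/44774.38 × 100 = 155.259.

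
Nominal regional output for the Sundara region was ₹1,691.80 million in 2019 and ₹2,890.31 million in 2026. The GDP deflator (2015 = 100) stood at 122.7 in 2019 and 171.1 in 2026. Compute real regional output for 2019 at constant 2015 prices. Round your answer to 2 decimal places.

Real regional output = Nominal / (GDP deflator/100) = 1691.80 / 1.227 = 1378.81.

₹1,378.81 million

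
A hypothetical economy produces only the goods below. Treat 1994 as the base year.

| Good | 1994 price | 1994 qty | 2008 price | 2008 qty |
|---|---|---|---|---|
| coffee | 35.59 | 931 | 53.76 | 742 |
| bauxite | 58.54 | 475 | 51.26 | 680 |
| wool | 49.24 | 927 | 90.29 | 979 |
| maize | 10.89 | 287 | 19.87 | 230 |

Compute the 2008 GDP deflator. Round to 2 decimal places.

143.43

Nominal GDP 2008 = 53.76·742 + 51.26·680 + 90.29·979 + 19.87·230 = 167710.73.
Real GDP 2008 (at 1994 prices) = 35.59·742 + 58.54·680 + 49.24·979 + 10.89·230 = 116925.64.
Deflator = Nominal/Real × 100 = 167710.73/116925.64 × 100 = 143.434.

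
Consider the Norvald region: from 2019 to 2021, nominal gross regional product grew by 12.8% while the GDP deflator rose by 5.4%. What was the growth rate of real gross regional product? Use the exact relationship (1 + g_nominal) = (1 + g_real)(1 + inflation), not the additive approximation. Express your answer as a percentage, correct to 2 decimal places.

(1 + g_nom) = (1 + g_real)(1 + π), so g_real = 1.1280 / 1.0540 − 1 = 0.07021.

7.02%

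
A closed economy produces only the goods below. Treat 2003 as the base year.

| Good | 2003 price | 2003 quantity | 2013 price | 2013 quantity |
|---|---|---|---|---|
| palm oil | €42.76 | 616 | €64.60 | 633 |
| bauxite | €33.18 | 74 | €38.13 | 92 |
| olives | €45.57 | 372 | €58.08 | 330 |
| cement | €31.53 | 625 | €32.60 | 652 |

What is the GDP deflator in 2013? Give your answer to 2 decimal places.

Nominal GDP 2013 = 64.60·633 + 38.13·92 + 58.08·330 + 32.60·652 = 84821.36.
Real GDP 2013 (at 2003 prices) = 42.76·633 + 33.18·92 + 45.57·330 + 31.53·652 = 65715.30.
Deflator = Nominal/Real × 100 = 84821.36/65715.30 × 100 = 129.074.

129.07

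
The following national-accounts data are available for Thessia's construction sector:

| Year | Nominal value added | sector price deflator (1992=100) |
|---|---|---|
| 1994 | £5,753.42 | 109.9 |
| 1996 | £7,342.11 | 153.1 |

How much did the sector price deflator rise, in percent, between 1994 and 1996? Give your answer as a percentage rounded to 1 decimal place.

Price-level change = 153.1 / 109.9 − 1 = 0.3931.

39.3%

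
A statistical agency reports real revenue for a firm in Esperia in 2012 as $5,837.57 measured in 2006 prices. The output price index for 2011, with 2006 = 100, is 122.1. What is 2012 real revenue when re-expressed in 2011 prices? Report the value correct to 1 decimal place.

Real revenue in 2011 prices = Real revenue in 2006 prices × (P_2011/P_2006) = 5837.57 × 1.221 = 7127.67.

$7,127.7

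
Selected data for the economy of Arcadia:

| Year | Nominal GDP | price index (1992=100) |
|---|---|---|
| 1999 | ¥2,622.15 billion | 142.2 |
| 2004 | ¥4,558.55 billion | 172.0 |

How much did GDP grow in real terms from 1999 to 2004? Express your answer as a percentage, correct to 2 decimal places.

43.73%

Real GDP 1999 = 2622.15 / 1.422 = 1843.99.
Real GDP 2004 = 4558.55 / 1.720 = 2650.32.
Real growth = 2650.32 / 1843.99 − 1 = 0.4373.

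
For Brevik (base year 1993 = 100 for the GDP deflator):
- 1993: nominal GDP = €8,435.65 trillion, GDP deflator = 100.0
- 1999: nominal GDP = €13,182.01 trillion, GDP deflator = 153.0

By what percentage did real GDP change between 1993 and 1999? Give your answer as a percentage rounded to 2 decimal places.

Deflate each year: 1993 → 8435.65/1.000 = 8435.65; 1999 → 13182.01/1.530 = 8615.69.
So real GDP changed by 8615.69/8435.65 − 1 = 0.0213, i.e. 2.13%.

2.13%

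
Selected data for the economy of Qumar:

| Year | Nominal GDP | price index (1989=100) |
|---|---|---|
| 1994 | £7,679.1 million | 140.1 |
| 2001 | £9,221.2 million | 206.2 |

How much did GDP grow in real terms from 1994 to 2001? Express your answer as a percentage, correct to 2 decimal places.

Deflate each year: 1994 → 7679.1/1.401 = 5481.16; 2001 → 9221.2/2.062 = 4471.97.
So real GDP changed by 4471.97/5481.16 − 1 = -0.1841, i.e. -18.41%.

-18.41%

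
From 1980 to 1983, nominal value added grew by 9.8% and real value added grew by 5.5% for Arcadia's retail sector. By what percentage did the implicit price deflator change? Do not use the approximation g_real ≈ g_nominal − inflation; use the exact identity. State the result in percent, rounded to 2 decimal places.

4.08%

(1 + g_nom) = (1 + g_real)(1 + π), so π = 1.0980 / 1.0550 − 1 = 0.04076.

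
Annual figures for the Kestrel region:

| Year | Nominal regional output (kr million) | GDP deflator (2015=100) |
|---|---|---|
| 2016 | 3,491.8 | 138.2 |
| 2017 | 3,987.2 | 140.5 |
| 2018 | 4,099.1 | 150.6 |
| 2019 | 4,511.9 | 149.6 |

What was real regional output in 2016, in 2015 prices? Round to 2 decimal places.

kr 2,526.63 million

Real regional output 2016 = 3491.8 / 1.382 = 2526.63.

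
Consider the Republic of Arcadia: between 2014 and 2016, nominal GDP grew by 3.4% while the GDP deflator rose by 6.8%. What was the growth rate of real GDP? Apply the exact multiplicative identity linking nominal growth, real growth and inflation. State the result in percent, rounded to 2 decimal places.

-3.18%

(1 + g_nom) = (1 + g_real)(1 + π), so g_real = 1.0340 / 1.0680 − 1 = -0.03184.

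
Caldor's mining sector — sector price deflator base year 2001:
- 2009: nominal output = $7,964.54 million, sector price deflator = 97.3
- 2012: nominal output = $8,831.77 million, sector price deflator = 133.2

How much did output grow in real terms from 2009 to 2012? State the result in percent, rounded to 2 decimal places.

-19.00%

Real output 2009 = 7964.54 / 0.973 = 8185.55.
Real output 2012 = 8831.77 / 1.332 = 6630.46.
Real growth = 6630.46 / 8185.55 − 1 = -0.1900.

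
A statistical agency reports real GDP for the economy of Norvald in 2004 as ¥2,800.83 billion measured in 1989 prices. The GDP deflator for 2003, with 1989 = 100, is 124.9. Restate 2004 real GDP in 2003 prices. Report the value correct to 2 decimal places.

Real GDP in 2003 prices = Real GDP in 1989 prices × (P_2003/P_1989) = 2800.83 × 1.249 = 3498.24.

¥3,498.24 billion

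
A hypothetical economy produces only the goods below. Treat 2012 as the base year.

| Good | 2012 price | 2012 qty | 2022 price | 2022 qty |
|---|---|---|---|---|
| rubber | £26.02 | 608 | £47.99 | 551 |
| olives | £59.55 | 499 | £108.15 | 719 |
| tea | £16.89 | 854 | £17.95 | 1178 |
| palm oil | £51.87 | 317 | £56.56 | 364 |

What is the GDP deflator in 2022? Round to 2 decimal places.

Nominal GDP 2022 = 47.99·551 + 108.15·719 + 17.95·1178 + 56.56·364 = 145935.28.
Real GDP 2022 (at 2012 prices) = 26.02·551 + 59.55·719 + 16.89·1178 + 51.87·364 = 95930.57.
Deflator = Nominal/Real × 100 = 145935.28/95930.57 × 100 = 152.126.

152.13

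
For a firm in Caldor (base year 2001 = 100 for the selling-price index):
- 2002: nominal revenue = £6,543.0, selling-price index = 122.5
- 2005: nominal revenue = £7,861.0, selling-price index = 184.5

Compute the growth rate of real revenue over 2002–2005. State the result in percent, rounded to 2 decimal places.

Deflate each year: 2002 → 6543.0/1.225 = 5341.22; 2005 → 7861.0/1.845 = 4260.70.
So real revenue changed by 4260.70/5341.22 − 1 = -0.2023, i.e. -20.23%.

-20.23%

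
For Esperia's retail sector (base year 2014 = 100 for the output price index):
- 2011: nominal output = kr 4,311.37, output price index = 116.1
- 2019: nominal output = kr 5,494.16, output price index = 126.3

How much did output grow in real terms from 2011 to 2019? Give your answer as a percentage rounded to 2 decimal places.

17.14%

Real output 2011 = 4311.37 / 1.161 = 3713.50.
Real output 2019 = 5494.16 / 1.263 = 4350.09.
Real growth = 4350.09 / 3713.50 − 1 = 0.1714.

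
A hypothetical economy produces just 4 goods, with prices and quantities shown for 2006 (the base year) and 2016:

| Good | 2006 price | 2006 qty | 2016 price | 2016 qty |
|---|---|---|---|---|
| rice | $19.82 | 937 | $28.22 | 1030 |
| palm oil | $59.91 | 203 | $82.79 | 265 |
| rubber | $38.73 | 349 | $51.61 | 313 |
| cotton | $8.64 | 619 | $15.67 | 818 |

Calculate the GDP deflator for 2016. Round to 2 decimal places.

Nominal GDP 2016 = 28.22·1030 + 82.79·265 + 51.61·313 + 15.67·818 = 79977.94.
Real GDP 2016 (at 2006 prices) = 19.82·1030 + 59.91·265 + 38.73·313 + 8.64·818 = 55480.76.
Deflator = Nominal/Real × 100 = 79977.94/55480.76 × 100 = 144.154.

144.15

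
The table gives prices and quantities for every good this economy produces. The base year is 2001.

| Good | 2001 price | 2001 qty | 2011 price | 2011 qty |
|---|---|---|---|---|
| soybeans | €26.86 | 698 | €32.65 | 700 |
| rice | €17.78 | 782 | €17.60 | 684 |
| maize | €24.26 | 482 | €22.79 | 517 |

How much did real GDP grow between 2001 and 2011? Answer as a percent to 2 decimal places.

-1.89%

Real GDP 2001 = Nominal GDP 2001 = 26.86·698 + 17.78·782 + 24.26·482 = 44345.56.
Real GDP 2011 (at 2001 prices) = 26.86·700 + 17.78·684 + 24.26·517 = 43505.94.
Real growth = 43505.94/44345.56 − 1 = -0.0189.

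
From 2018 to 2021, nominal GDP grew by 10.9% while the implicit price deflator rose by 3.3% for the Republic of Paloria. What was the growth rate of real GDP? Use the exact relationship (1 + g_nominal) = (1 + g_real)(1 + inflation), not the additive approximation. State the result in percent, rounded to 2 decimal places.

7.36%

(1 + g_nom) = (1 + g_real)(1 + π), so g_real = 1.1090 / 1.0330 − 1 = 0.07357.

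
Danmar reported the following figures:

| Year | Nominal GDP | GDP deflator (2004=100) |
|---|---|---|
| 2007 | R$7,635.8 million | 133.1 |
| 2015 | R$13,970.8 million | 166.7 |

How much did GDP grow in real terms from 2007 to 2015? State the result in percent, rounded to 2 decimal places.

46.09%

Deflate each year: 2007 → 7635.8/1.331 = 5736.89; 2015 → 13970.8/1.667 = 8380.80.
So real GDP changed by 8380.80/5736.89 − 1 = 0.4609, i.e. 46.09%.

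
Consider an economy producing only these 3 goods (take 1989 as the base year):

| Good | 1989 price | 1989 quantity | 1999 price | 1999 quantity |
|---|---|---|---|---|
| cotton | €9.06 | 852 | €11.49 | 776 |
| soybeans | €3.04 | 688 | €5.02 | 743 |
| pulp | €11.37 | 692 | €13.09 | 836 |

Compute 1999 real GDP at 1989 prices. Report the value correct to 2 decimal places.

€18794.60

Real GDP 1999 = Σ (p_1989 × q_1999) = 9.06·776 + 3.04·743 + 11.37·836 = 18794.60.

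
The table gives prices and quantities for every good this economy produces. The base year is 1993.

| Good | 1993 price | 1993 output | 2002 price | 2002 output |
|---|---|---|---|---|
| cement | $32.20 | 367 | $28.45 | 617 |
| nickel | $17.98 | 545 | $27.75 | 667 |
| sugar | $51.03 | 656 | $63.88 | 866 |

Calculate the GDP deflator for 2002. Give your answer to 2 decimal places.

120.16

Nominal GDP 2002 = 28.45·617 + 27.75·667 + 63.88·866 = 91382.98.
Real GDP 2002 (at 1993 prices) = 32.20·617 + 17.98·667 + 51.03·866 = 76052.04.
Deflator = Nominal/Real × 100 = 91382.98/76052.04 × 100 = 120.158.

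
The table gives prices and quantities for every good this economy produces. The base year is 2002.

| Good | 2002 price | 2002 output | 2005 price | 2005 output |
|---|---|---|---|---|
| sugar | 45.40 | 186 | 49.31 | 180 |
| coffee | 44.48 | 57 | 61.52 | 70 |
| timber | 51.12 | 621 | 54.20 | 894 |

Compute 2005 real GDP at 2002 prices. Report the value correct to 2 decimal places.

56986.88

Real GDP 2005 = Σ (p_2002 × q_2005) = 45.40·180 + 44.48·70 + 51.12·894 = 56986.88.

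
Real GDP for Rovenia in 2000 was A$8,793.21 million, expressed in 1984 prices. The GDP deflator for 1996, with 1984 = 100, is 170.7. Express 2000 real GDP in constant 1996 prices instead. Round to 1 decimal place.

Real GDP in 1996 prices = Real GDP in 1984 prices × (P_1996/P_1984) = 8793.21 × 1.707 = 15010.01.

A$15,010.0 million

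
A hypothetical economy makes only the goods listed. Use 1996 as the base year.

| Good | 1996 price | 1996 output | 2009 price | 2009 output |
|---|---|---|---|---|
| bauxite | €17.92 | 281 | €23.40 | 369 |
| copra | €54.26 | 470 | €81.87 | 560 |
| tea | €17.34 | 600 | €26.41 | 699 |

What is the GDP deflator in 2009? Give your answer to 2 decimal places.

148.50

Nominal GDP 2009 = 23.40·369 + 81.87·560 + 26.41·699 = 72942.39.
Real GDP 2009 (at 1996 prices) = 17.92·369 + 54.26·560 + 17.34·699 = 49118.74.
Deflator = Nominal/Real × 100 = 72942.39/49118.74 × 100 = 148.502.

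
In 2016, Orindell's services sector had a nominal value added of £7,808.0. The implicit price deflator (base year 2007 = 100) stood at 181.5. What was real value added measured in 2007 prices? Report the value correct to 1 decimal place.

Real value added = Nominal / (implicit price deflator/100) = 7808.0 / 1.815 = 4301.93.

£4,301.9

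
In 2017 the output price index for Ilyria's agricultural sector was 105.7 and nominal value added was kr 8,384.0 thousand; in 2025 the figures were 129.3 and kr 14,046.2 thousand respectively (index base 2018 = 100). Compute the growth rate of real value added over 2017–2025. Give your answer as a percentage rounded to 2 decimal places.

Real value added 2017 = 8384.0 / 1.057 = 7931.88.
Real value added 2025 = 14046.2 / 1.293 = 10863.26.
Real growth = 10863.26 / 7931.88 − 1 = 0.3696.

36.96%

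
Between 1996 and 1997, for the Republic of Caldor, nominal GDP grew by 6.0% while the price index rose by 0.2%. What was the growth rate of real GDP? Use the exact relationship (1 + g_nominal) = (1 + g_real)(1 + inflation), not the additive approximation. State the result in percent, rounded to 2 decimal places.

(1 + g_nom) = (1 + g_real)(1 + π), so g_real = 1.0600 / 1.0020 − 1 = 0.05788.

5.79%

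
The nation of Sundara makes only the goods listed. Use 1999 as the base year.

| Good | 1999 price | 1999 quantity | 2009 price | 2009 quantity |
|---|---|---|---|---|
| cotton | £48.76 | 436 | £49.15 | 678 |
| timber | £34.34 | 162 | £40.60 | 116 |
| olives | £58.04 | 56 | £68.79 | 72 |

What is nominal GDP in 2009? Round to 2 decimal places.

£42986.18

Nominal GDP 2009 = Σ (p_2009 × q_2009) = 49.15·678 + 40.60·116 + 68.79·72 = 42986.18.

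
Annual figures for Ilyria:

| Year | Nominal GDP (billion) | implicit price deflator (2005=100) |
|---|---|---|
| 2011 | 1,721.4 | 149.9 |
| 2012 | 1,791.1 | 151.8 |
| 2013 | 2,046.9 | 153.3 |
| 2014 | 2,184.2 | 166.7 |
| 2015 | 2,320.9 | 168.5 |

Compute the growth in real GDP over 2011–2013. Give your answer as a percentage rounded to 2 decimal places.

16.27%

Real GDP 2011 = 1721.4/1.499 = 1148.37.
Real GDP 2013 = 2046.9/1.533 = 1335.23.
Change = 1335.23/1148.37 − 1 = 0.1627.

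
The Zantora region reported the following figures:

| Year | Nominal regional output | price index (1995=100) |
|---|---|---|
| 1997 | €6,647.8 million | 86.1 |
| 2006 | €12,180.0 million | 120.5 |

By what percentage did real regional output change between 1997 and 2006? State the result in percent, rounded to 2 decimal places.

Real regional output 1997 = 6647.8 / 0.861 = 7721.02.
Real regional output 2006 = 12180.0 / 1.205 = 10107.88.
Real growth = 10107.88 / 7721.02 − 1 = 0.3091.

30.91%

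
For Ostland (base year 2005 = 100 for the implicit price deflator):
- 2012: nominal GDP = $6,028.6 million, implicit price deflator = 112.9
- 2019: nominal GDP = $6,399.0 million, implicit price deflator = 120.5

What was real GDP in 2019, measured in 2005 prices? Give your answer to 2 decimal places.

Real GDP = Nominal / (implicit price deflator/100) = 6399.0 / 1.205 = 5310.37.

$5,310.37 million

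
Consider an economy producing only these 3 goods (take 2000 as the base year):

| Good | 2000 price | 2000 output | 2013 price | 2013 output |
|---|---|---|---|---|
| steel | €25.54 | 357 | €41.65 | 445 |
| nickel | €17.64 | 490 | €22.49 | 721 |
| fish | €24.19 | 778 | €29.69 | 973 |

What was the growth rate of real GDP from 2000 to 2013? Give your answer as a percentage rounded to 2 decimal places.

Real GDP 2000 = Nominal GDP 2000 = 25.54·357 + 17.64·490 + 24.19·778 = 36581.20.
Real GDP 2013 (at 2000 prices) = 25.54·445 + 17.64·721 + 24.19·973 = 47620.61.
Real growth = 47620.61/36581.20 − 1 = 0.3018.

30.18%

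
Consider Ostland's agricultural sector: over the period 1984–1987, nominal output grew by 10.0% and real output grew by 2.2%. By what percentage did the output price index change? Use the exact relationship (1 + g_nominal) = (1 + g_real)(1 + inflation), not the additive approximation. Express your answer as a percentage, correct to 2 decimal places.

7.63%

(1 + g_nom) = (1 + g_real)(1 + π), so π = 1.1000 / 1.0220 − 1 = 0.07632.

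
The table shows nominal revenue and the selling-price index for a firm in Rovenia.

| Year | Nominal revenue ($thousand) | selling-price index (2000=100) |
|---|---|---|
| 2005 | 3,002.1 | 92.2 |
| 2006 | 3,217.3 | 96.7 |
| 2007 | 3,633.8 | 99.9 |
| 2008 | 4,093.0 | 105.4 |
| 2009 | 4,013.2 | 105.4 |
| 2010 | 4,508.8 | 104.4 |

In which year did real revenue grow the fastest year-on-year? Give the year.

2010

2006: real = 3217.3/0.967 = 3327.09; growth vs 2005 (3256.07) = 2.18%.
2007: real = 3633.8/0.999 = 3637.44; growth vs 2006 (3327.09) = 9.33%.
2008: real = 4093.0/1.054 = 3883.30; growth vs 2007 (3637.44) = 6.76%.
2009: real = 4013.2/1.054 = 3807.59; growth vs 2008 (3883.30) = -1.95%.
2010: real = 4508.8/1.044 = 4318.77; growth vs 2009 (3807.59) = 13.43%.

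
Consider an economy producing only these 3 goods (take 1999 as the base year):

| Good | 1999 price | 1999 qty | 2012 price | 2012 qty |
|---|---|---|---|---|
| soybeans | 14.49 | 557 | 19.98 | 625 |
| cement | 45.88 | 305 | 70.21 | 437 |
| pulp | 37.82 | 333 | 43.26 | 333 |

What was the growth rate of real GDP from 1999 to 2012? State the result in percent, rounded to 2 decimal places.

Real GDP 1999 = Nominal GDP 1999 = 14.49·557 + 45.88·305 + 37.82·333 = 34658.39.
Real GDP 2012 (at 1999 prices) = 14.49·625 + 45.88·437 + 37.82·333 = 41699.87.
Real growth = 41699.87/34658.39 − 1 = 0.2032.

20.32%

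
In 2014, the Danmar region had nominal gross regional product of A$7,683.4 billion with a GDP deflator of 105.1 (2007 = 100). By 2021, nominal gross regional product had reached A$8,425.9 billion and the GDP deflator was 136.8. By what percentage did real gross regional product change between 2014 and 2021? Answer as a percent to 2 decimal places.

-15.75%

Deflate each year: 2014 → 7683.4/1.051 = 7310.56; 2021 → 8425.9/1.368 = 6159.28.
So real gross regional product changed by 6159.28/7310.56 − 1 = -0.1575, i.e. -15.75%.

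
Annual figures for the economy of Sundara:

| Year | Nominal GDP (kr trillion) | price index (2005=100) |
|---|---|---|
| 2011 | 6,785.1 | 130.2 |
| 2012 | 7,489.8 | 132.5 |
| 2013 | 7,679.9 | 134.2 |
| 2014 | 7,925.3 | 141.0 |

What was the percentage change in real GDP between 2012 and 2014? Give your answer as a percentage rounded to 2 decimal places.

-0.56%

Real GDP 2012 = 7489.8/1.325 = 5652.68.
Real GDP 2014 = 7925.3/1.410 = 5620.78.
Change = 5620.78/5652.68 − 1 = -0.0056.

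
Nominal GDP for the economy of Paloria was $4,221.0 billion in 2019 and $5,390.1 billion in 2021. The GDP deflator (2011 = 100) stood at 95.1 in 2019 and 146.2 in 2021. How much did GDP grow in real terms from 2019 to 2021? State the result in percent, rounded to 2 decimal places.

Real GDP 2019 = 4221.0 / 0.951 = 4438.49.
Real GDP 2021 = 5390.1 / 1.462 = 3686.80.
Real growth = 3686.80 / 4438.49 − 1 = -0.1694.

-16.94%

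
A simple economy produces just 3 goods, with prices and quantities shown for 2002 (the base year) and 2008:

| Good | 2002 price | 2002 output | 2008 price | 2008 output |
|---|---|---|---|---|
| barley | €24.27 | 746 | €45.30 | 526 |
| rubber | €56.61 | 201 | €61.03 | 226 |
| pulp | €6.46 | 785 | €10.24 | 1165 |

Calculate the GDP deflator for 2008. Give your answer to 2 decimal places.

Nominal GDP 2008 = 45.30·526 + 61.03·226 + 10.24·1165 = 49550.18.
Real GDP 2008 (at 2002 prices) = 24.27·526 + 56.61·226 + 6.46·1165 = 33085.78.
Deflator = Nominal/Real × 100 = 49550.18/33085.78 × 100 = 149.763.

149.76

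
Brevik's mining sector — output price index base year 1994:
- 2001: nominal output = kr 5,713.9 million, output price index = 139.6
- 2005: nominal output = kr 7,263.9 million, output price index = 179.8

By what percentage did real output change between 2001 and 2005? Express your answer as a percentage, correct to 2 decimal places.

Real output 2001 = 5713.9 / 1.396 = 4093.05.
Real output 2005 = 7263.9 / 1.798 = 4039.99.
Real growth = 4039.99 / 4093.05 − 1 = -0.0130.

-1.30%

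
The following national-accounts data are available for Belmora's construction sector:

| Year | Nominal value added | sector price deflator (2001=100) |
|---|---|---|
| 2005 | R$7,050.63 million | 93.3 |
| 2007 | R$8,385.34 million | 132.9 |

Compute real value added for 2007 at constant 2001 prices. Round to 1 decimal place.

Real value added = Nominal / (sector price deflator/100) = 8385.34 / 1.329 = 6309.51.

R$6,309.5 million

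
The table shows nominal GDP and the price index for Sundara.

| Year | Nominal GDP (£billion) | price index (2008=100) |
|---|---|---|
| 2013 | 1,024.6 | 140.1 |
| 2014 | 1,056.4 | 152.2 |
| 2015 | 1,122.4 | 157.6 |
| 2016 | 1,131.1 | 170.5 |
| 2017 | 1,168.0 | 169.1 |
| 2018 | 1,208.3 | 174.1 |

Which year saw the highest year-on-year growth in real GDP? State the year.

2014: real = 1056.4/1.522 = 694.09; growth vs 2013 (731.33) = -5.09%.
2015: real = 1122.4/1.576 = 712.18; growth vs 2014 (694.09) = 2.61%.
2016: real = 1131.1/1.705 = 663.40; growth vs 2015 (712.18) = -6.85%.
2017: real = 1168.0/1.691 = 690.72; growth vs 2016 (663.40) = 4.12%.
2018: real = 1208.3/1.741 = 694.03; growth vs 2017 (690.72) = 0.48%.

2017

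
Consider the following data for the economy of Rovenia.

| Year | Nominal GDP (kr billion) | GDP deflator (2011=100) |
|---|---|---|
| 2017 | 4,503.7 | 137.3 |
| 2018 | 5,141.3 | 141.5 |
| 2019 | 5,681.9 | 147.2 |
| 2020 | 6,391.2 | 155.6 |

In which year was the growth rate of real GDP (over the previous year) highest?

2018: real = 5141.3/1.415 = 3633.43; growth vs 2017 (3280.19) = 10.77%.
2019: real = 5681.9/1.472 = 3859.99; growth vs 2018 (3633.43) = 6.24%.
2020: real = 6391.2/1.556 = 4107.46; growth vs 2019 (3859.99) = 6.41%.

2018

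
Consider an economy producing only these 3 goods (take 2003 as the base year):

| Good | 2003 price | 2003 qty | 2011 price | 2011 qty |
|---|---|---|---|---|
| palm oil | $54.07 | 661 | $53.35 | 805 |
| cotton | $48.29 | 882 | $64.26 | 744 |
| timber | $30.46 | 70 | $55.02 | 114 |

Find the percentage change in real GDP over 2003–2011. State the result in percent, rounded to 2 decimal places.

Real GDP 2003 = Nominal GDP 2003 = 54.07·661 + 48.29·882 + 30.46·70 = 80464.25.
Real GDP 2011 (at 2003 prices) = 54.07·805 + 48.29·744 + 30.46·114 = 82926.55.
Real growth = 82926.55/80464.25 − 1 = 0.0306.

3.06%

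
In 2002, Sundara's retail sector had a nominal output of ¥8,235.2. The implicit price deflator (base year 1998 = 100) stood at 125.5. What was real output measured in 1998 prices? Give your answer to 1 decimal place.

¥6,561.9

Real output = Nominal / (implicit price deflator/100) = 8235.2 / 1.255 = 6561.91.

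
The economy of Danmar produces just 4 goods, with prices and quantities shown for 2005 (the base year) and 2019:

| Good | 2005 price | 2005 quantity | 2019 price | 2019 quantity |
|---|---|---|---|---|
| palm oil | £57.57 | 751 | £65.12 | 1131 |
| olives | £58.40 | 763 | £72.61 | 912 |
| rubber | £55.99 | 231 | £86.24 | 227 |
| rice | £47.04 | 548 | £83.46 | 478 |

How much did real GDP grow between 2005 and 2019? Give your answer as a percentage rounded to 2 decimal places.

Real GDP 2005 = Nominal GDP 2005 = 57.57·751 + 58.40·763 + 55.99·231 + 47.04·548 = 126505.88.
Real GDP 2019 (at 2005 prices) = 57.57·1131 + 58.40·912 + 55.99·227 + 47.04·478 = 153567.32.
Real growth = 153567.32/126505.88 − 1 = 0.2139.

21.39%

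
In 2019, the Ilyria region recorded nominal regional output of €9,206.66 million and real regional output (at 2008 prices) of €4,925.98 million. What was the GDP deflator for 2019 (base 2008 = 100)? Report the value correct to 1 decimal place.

186.9

GDP deflator = (Nominal / Real) × 100 = 9206.66 / 4925.98 × 100 = 186.90.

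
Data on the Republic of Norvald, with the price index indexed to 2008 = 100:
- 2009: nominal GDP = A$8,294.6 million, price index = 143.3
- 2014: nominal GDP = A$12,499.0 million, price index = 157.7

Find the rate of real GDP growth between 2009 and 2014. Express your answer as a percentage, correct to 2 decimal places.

Real GDP 2009 = 8294.6 / 1.433 = 5788.28.
Real GDP 2014 = 12499.0 / 1.577 = 7925.81.
Real growth = 7925.81 / 5788.28 − 1 = 0.3693.

36.93%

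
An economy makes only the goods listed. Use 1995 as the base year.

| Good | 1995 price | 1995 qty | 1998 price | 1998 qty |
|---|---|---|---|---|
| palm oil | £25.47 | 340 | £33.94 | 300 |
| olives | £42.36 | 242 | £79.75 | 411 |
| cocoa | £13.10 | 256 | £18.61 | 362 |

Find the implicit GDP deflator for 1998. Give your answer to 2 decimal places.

166.80

Nominal GDP 1998 = 33.94·300 + 79.75·411 + 18.61·362 = 49696.07.
Real GDP 1998 (at 1995 prices) = 25.47·300 + 42.36·411 + 13.10·362 = 29793.16.
Deflator = Nominal/Real × 100 = 49696.07/29793.16 × 100 = 166.804.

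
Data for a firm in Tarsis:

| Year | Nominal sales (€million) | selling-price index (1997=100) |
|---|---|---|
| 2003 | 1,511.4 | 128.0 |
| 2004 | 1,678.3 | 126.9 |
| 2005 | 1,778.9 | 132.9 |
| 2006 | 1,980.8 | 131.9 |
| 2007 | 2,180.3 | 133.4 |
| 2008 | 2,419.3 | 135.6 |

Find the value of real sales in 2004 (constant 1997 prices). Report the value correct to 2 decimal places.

Real sales 2004 = 1678.3 / 1.269 = 1322.54.

€1,322.54 million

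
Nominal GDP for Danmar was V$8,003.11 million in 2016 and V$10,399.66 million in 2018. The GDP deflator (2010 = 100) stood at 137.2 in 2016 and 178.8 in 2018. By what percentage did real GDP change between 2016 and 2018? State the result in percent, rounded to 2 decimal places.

Deflate each year: 2016 → 8003.11/1.372 = 5833.17; 2018 → 10399.66/1.788 = 5816.36.
So real GDP changed by 5816.36/5833.17 − 1 = -0.0029, i.e. -0.29%.

-0.29%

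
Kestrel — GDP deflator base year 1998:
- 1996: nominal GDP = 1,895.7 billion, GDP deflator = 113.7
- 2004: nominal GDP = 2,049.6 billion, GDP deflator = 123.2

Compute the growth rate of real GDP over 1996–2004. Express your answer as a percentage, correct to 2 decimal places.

-0.22%

Deflate each year: 1996 → 1895.7/1.137 = 1667.28; 2004 → 2049.6/1.232 = 1663.64.
So real GDP changed by 1663.64/1667.28 − 1 = -0.0022, i.e. -0.22%.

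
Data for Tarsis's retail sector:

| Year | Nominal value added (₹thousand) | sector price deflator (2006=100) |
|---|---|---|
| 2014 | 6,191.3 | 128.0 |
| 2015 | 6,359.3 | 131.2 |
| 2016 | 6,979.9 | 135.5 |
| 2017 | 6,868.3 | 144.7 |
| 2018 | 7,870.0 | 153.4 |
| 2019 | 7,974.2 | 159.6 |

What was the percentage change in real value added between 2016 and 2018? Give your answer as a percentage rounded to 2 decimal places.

-0.40%

Real value added 2016 = 6979.9/1.355 = 5151.22.
Real value added 2018 = 7870.0/1.534 = 5130.38.
Change = 5130.38/5151.22 − 1 = -0.0040.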